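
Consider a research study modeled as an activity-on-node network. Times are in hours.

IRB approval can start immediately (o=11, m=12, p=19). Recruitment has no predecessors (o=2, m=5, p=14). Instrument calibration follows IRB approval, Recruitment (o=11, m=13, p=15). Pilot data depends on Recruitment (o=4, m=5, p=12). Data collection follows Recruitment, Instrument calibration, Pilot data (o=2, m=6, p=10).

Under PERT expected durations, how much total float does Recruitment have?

7 hours

te_IRB approval = (11 + 4·12 + 19)/6 = 78/6 = 13
te_Recruitment = (2 + 4·5 + 14)/6 = 36/6 = 6
te_Instrument calibration = (11 + 4·13 + 15)/6 = 78/6 = 13
te_Pilot data = (4 + 4·5 + 12)/6 = 36/6 = 6
te_Data collection = (2 + 4·6 + 10)/6 = 36/6 = 6

Forward pass:
ES_IRB approval = 0; EF_IRB approval = 13
ES_Recruitment = 0; EF_Recruitment = 6
ES_Instrument calibration = max(EF_IRB approval=13, EF_Recruitment=6) = 13; EF_Instrument calibration = 13+13 = 26
ES_Pilot data = 6; EF_Pilot data = 6+6 = 12
ES_Data collection = max(EF_Recruitment=6, EF_Instrument calibration=26, EF_Pilot data=12) = 26; EF_Data collection = 26+6 = 32
Expected project duration μ = 32 hours. Critical path: IRB approval → Instrument calibration → Data collection.

Backward pass:
LF_Data collection = 32; LS_Data collection = 32−6 = 26
LF_Pilot data = LS_Data collection = 26; LS_Pilot data = 26−6 = 20
LF_Instrument calibration = LS_Data collection = 26; LS_Instrument calibration = 26−13 = 13
LF_Recruitment = min(LS_Instrument calibration=13, LS_Pilot data=20, LS_Data collection=26) = 13; LS_Recruitment = 13−6 = 7
LF_IRB approval = LS_Instrument calibration = 13; LS_IRB approval = 13−13 = 0
Slack_Recruitment = LS_Recruitment − ES_Recruitment = 7 − 0 = 7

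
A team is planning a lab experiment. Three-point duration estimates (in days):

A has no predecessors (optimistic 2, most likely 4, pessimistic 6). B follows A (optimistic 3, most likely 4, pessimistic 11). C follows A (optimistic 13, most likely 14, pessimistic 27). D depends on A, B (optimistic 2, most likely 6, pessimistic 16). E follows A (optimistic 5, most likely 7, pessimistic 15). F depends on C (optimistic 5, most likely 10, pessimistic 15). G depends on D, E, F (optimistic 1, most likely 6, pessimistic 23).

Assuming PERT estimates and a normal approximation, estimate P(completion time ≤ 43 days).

0.856

te_A = (2 + 4·4 + 6)/6 = 24/6 = 4; σ²_A = ((6−2)/6)² = 0.444
te_B = (3 + 4·4 + 11)/6 = 30/6 = 5; σ²_B = ((11−3)/6)² = 1.778
te_C = (13 + 4·14 + 27)/6 = 96/6 = 16; σ²_C = ((27−13)/6)² = 5.444
te_D = (2 + 4·6 + 16)/6 = 42/6 = 7; σ²_D = ((16−2)/6)² = 5.444
te_E = (5 + 4·7 + 15)/6 = 48/6 = 8; σ²_E = ((15−5)/6)² = 2.778
te_F = (5 + 4·10 + 15)/6 = 60/6 = 10; σ²_F = ((15−5)/6)² = 2.778
te_G = (1 + 4·6 + 23)/6 = 48/6 = 8; σ²_G = ((23−1)/6)² = 13.444

Forward pass:
ES_A = 0; EF_A = 4
ES_B = 4; EF_B = 4+5 = 9
ES_C = 4; EF_C = 4+16 = 20
ES_D = max(EF_A=4, EF_B=9) = 9; EF_D = 9+7 = 16
ES_E = 4; EF_E = 4+8 = 12
ES_F = 20; EF_F = 20+10 = 30
ES_G = max(EF_D=16, EF_E=12, EF_F=30) = 30; EF_G = 30+8 = 38
Expected project duration μ = 38 days. Critical path: A → C → F → G.

Variance along critical path = 0.444 + 5.444 + 2.778 + 13.444 = 22.111; σ = √22.111 = 4.702 days.
Z = (43 − 38) / 4.702 = 1.063
P(T ≤ 43) = Φ(1.063) ≈ 0.856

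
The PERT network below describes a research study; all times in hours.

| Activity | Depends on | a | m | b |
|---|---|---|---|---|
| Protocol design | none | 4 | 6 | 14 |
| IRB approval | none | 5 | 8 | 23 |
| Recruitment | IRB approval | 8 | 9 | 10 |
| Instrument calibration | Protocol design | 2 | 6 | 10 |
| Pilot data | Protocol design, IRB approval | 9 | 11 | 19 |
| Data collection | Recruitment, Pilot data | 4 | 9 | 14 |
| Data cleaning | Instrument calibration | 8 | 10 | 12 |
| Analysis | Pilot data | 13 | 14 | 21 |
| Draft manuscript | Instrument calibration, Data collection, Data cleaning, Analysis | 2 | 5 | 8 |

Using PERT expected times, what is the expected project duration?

te_Protocol design = (4 + 4·6 + 14)/6 = 42/6 = 7
te_IRB approval = (5 + 4·8 + 23)/6 = 60/6 = 10
te_Recruitment = (8 + 4·9 + 10)/6 = 54/6 = 9
te_Instrument calibration = (2 + 4·6 + 10)/6 = 36/6 = 6
te_Pilot data = (9 + 4·11 + 19)/6 = 72/6 = 12
te_Data collection = (4 + 4·9 + 14)/6 = 54/6 = 9
te_Data cleaning = (8 + 4·10 + 12)/6 = 60/6 = 10
te_Analysis = (13 + 4·14 + 21)/6 = 90/6 = 15
te_Draft manuscript = (2 + 4·5 + 8)/6 = 30/6 = 5

Forward pass:
ES_Protocol design = 0; EF_Protocol design = 7
ES_IRB approval = 0; EF_IRB approval = 10
ES_Recruitment = 10; EF_Recruitment = 10+9 = 19
ES_Instrument calibration = 7; EF_Instrument calibration = 7+6 = 13
ES_Pilot data = max(EF_Protocol design=7, EF_IRB approval=10) = 10; EF_Pilot data = 10+12 = 22
ES_Data collection = max(EF_Recruitment=19, EF_Pilot data=22) = 22; EF_Data collection = 22+9 = 31
ES_Data cleaning = 13; EF_Data cleaning = 13+10 = 23
ES_Analysis = 22; EF_Analysis = 22+15 = 37
ES_Draft manuscript = max(EF_Instrument calibration=13, EF_Data collection=31, EF_Data cleaning=23, EF_Analysis=37) = 37; EF_Draft manuscript = 37+5 = 42
Expected project duration μ = 42 hours. Critical path: IRB approval → Pilot data → Analysis → Draft manuscript.

42 hours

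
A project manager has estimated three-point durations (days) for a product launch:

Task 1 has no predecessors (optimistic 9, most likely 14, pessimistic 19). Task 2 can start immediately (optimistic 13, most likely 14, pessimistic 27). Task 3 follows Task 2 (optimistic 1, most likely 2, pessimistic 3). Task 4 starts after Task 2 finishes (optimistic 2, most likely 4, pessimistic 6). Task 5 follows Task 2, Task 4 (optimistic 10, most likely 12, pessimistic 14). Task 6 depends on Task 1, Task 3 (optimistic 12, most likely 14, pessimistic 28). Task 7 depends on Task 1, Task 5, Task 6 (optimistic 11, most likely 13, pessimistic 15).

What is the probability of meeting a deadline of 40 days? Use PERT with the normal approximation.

te_Task 1 = (9 + 4·14 + 19)/6 = 84/6 = 14; σ²_Task 1 = ((19−9)/6)² = 2.778
te_Task 2 = (13 + 4·14 + 27)/6 = 96/6 = 16; σ²_Task 2 = ((27−13)/6)² = 5.444
te_Task 3 = (1 + 4·2 + 3)/6 = 12/6 = 2; σ²_Task 3 = ((3−1)/6)² = 0.111
te_Task 4 = (2 + 4·4 + 6)/6 = 24/6 = 4; σ²_Task 4 = ((6−2)/6)² = 0.444
te_Task 5 = (10 + 4·12 + 14)/6 = 72/6 = 12; σ²_Task 5 = ((14−10)/6)² = 0.444
te_Task 6 = (12 + 4·14 + 28)/6 = 96/6 = 16; σ²_Task 6 = ((28−12)/6)² = 7.111
te_Task 7 = (11 + 4·13 + 15)/6 = 78/6 = 13; σ²_Task 7 = ((15−11)/6)² = 0.444

Forward pass:
ES_Task 1 = 0; EF_Task 1 = 14
ES_Task 2 = 0; EF_Task 2 = 16
ES_Task 3 = 16; EF_Task 3 = 16+2 = 18
ES_Task 4 = 16; EF_Task 4 = 16+4 = 20
ES_Task 5 = max(EF_Task 2=16, EF_Task 4=20) = 20; EF_Task 5 = 20+12 = 32
ES_Task 6 = max(EF_Task 1=14, EF_Task 3=18) = 18; EF_Task 6 = 18+16 = 34
ES_Task 7 = max(EF_Task 1=14, EF_Task 5=32, EF_Task 6=34) = 34; EF_Task 7 = 34+13 = 47
Expected project duration μ = 47 days. Critical path: Task 2 → Task 3 → Task 6 → Task 7.

Variance along critical path = 5.444 + 0.111 + 7.111 + 0.444 = 13.111; σ = √13.111 = 3.621 days.
Z = (40 − 47) / 3.621 = -1.933
P(T ≤ 40) = Φ(-1.933) ≈ 0.027

0.027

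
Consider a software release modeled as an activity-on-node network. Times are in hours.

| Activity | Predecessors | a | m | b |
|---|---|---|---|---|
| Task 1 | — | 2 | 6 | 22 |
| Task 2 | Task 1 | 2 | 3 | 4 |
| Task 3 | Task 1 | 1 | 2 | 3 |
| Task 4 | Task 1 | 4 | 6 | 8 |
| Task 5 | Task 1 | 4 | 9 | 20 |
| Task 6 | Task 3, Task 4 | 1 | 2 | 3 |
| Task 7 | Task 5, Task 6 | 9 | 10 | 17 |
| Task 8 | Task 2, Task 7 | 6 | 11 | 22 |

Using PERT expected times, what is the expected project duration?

te_Task 1 = (2 + 4·6 + 22)/6 = 48/6 = 8
te_Task 2 = (2 + 4·3 + 4)/6 = 18/6 = 3
te_Task 3 = (1 + 4·2 + 3)/6 = 12/6 = 2
te_Task 4 = (4 + 4·6 + 8)/6 = 36/6 = 6
te_Task 5 = (4 + 4·9 + 20)/6 = 60/6 = 10
te_Task 6 = (1 + 4·2 + 3)/6 = 12/6 = 2
te_Task 7 = (9 + 4·10 + 17)/6 = 66/6 = 11
te_Task 8 = (6 + 4·11 + 22)/6 = 72/6 = 12

Forward pass:
ES_Task 1 = 0; EF_Task 1 = 8
ES_Task 2 = 8; EF_Task 2 = 8+3 = 11
ES_Task 3 = 8; EF_Task 3 = 8+2 = 10
ES_Task 4 = 8; EF_Task 4 = 8+6 = 14
ES_Task 5 = 8; EF_Task 5 = 8+10 = 18
ES_Task 6 = max(EF_Task 3=10, EF_Task 4=14) = 14; EF_Task 6 = 14+2 = 16
ES_Task 7 = max(EF_Task 5=18, EF_Task 6=16) = 18; EF_Task 7 = 18+11 = 29
ES_Task 8 = max(EF_Task 2=11, EF_Task 7=29) = 29; EF_Task 8 = 29+12 = 41
Expected project duration μ = 41 hours. Critical path: Task 1 → Task 5 → Task 7 → Task 8.

41 hours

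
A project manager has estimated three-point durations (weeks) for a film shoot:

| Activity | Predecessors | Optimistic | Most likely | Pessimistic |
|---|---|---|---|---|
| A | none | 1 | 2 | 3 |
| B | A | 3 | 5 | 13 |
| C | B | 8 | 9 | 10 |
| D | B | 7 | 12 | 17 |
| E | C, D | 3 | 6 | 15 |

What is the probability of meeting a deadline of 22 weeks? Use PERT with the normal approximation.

te_A = (1 + 4·2 + 3)/6 = 12/6 = 2; σ²_A = ((3−1)/6)² = 0.111
te_B = (3 + 4·5 + 13)/6 = 36/6 = 6; σ²_B = ((13−3)/6)² = 2.778
te_C = (8 + 4·9 + 10)/6 = 54/6 = 9; σ²_C = ((10−8)/6)² = 0.111
te_D = (7 + 4·12 + 17)/6 = 72/6 = 12; σ²_D = ((17−7)/6)² = 2.778
te_E = (3 + 4·6 + 15)/6 = 42/6 = 7; σ²_E = ((15−3)/6)² = 4.000

Forward pass:
ES_A = 0; EF_A = 2
ES_B = 2; EF_B = 2+6 = 8
ES_C = 8; EF_C = 8+9 = 17
ES_D = 8; EF_D = 8+12 = 20
ES_E = max(EF_C=17, EF_D=20) = 20; EF_E = 20+7 = 27
Expected project duration μ = 27 weeks. Critical path: A → B → D → E.

Variance along critical path = 0.111 + 2.778 + 2.778 + 4.000 = 9.667; σ = √9.667 = 3.109 weeks.
Z = (22 − 27) / 3.109 = -1.608
P(T ≤ 22) = Φ(-1.608) ≈ 0.054

0.054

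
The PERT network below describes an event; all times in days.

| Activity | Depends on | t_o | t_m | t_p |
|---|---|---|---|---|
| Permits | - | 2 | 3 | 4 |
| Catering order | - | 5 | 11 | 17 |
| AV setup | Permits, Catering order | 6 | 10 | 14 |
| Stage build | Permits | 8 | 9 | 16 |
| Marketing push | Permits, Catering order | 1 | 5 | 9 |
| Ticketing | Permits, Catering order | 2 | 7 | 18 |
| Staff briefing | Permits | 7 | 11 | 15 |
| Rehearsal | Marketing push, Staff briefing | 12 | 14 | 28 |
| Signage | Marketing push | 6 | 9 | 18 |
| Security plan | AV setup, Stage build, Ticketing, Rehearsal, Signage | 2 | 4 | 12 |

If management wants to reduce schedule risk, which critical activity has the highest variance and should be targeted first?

Rehearsal

te_Permits = (2 + 4·3 + 4)/6 = 18/6 = 3; σ²_Permits = ((4−2)/6)² = 0.111
te_Catering order = (5 + 4·11 + 17)/6 = 66/6 = 11; σ²_Catering order = ((17−5)/6)² = 4.000
te_AV setup = (6 + 4·10 + 14)/6 = 60/6 = 10; σ²_AV setup = ((14−6)/6)² = 1.778
te_Stage build = (8 + 4·9 + 16)/6 = 60/6 = 10; σ²_Stage build = ((16−8)/6)² = 1.778
te_Marketing push = (1 + 4·5 + 9)/6 = 30/6 = 5; σ²_Marketing push = ((9−1)/6)² = 1.778
te_Ticketing = (2 + 4·7 + 18)/6 = 48/6 = 8; σ²_Ticketing = ((18−2)/6)² = 7.111
te_Staff briefing = (7 + 4·11 + 15)/6 = 66/6 = 11; σ²_Staff briefing = ((15−7)/6)² = 1.778
te_Rehearsal = (12 + 4·14 + 28)/6 = 96/6 = 16; σ²_Rehearsal = ((28−12)/6)² = 7.111
te_Signage = (6 + 4·9 + 18)/6 = 60/6 = 10; σ²_Signage = ((18−6)/6)² = 4.000
te_Security plan = (2 + 4·4 + 12)/6 = 30/6 = 5; σ²_Security plan = ((12−2)/6)² = 2.778

Forward pass:
ES_Permits = 0; EF_Permits = 3
ES_Catering order = 0; EF_Catering order = 11
ES_AV setup = max(EF_Permits=3, EF_Catering order=11) = 11; EF_AV setup = 11+10 = 21
ES_Stage build = 3; EF_Stage build = 3+10 = 13
ES_Marketing push = max(EF_Permits=3, EF_Catering order=11) = 11; EF_Marketing push = 11+5 = 16
ES_Ticketing = max(EF_Permits=3, EF_Catering order=11) = 11; EF_Ticketing = 11+8 = 19
ES_Staff briefing = 3; EF_Staff briefing = 3+11 = 14
ES_Rehearsal = max(EF_Marketing push=16, EF_Staff briefing=14) = 16; EF_Rehearsal = 16+16 = 32
ES_Signage = 16; EF_Signage = 16+10 = 26
ES_Security plan = max(EF_AV setup=21, EF_Stage build=13, EF_Ticketing=19, EF_Rehearsal=32, EF_Signage=26) = 32; EF_Security plan = 32+5 = 37
Expected project duration μ = 37 days. Critical path: Catering order → Marketing push → Rehearsal → Security plan.

Variances on critical path: σ²_Catering order=4.000, σ²_Marketing push=1.778, σ²_Rehearsal=7.111, σ²_Security plan=2.778.
Largest is σ²_Rehearsal = 7.111.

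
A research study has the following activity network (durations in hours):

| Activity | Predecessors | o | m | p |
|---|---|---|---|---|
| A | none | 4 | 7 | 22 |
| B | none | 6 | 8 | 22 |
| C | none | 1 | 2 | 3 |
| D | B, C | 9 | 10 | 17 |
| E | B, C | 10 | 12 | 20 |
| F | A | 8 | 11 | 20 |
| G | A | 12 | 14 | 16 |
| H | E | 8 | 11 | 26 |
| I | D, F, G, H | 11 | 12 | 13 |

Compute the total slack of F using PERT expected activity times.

te_A = (4 + 4·7 + 22)/6 = 54/6 = 9
te_B = (6 + 4·8 + 22)/6 = 60/6 = 10
te_C = (1 + 4·2 + 3)/6 = 12/6 = 2
te_D = (9 + 4·10 + 17)/6 = 66/6 = 11
te_E = (10 + 4·12 + 20)/6 = 78/6 = 13
te_F = (8 + 4·11 + 20)/6 = 72/6 = 12
te_G = (12 + 4·14 + 16)/6 = 84/6 = 14
te_H = (8 + 4·11 + 26)/6 = 78/6 = 13
te_I = (11 + 4·12 + 13)/6 = 72/6 = 12

Forward pass:
ES_A = 0; EF_A = 9
ES_B = 0; EF_B = 10
ES_C = 0; EF_C = 2
ES_D = max(EF_B=10, EF_C=2) = 10; EF_D = 10+11 = 21
ES_E = max(EF_B=10, EF_C=2) = 10; EF_E = 10+13 = 23
ES_F = 9; EF_F = 9+12 = 21
ES_G = 9; EF_G = 9+14 = 23
ES_H = 23; EF_H = 23+13 = 36
ES_I = max(EF_D=21, EF_F=21, EF_G=23, EF_H=36) = 36; EF_I = 36+12 = 48
Expected project duration μ = 48 hours. Critical path: B → E → H → I.

Backward pass:
LF_I = 48; LS_I = 48−12 = 36
LF_H = LS_I = 36; LS_H = 36−13 = 23
LF_G = LS_I = 36; LS_G = 36−14 = 22
LF_F = LS_I = 36; LS_F = 36−12 = 24
LF_E = LS_H = 23; LS_E = 23−13 = 10
LF_D = LS_I = 36; LS_D = 36−11 = 25
LF_C = min(LS_D=25, LS_E=10) = 10; LS_C = 10−2 = 8
LF_B = min(LS_D=25, LS_E=10) = 10; LS_B = 10−10 = 0
LF_A = min(LS_F=24, LS_G=22) = 22; LS_A = 22−9 = 13
Slack_F = LS_F − ES_F = 24 − 9 = 15

15 hours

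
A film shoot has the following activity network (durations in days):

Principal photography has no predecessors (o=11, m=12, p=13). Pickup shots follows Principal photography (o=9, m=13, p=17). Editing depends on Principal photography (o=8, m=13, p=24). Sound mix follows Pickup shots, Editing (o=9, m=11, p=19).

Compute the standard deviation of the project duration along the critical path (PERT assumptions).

3.16 days

te_Principal photography = (11 + 4·12 + 13)/6 = 72/6 = 12; σ²_Principal photography = ((13−11)/6)² = 0.111
te_Pickup shots = (9 + 4·13 + 17)/6 = 78/6 = 13; σ²_Pickup shots = ((17−9)/6)² = 1.778
te_Editing = (8 + 4·13 + 24)/6 = 84/6 = 14; σ²_Editing = ((24−8)/6)² = 7.111
te_Sound mix = (9 + 4·11 + 19)/6 = 72/6 = 12; σ²_Sound mix = ((19−9)/6)² = 2.778

Forward pass:
ES_Principal photography = 0; EF_Principal photography = 12
ES_Pickup shots = 12; EF_Pickup shots = 12+13 = 25
ES_Editing = 12; EF_Editing = 12+14 = 26
ES_Sound mix = max(EF_Pickup shots=25, EF_Editing=26) = 26; EF_Sound mix = 26+12 = 38
Expected project duration μ = 38 days. Critical path: Principal photography → Editing → Sound mix.

Variance along critical path = 0.111 + 7.111 + 2.778 = 10.000
σ = √10.000 = 3.162 days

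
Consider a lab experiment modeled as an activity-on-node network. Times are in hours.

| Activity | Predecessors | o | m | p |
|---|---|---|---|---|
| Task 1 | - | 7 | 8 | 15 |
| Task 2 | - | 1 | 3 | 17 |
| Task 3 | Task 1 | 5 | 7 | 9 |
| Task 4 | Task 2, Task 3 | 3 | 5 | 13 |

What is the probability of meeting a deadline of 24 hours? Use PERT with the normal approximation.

0.814

te_Task 1 = (7 + 4·8 + 15)/6 = 54/6 = 9; σ²_Task 1 = ((15−7)/6)² = 1.778
te_Task 2 = (1 + 4·3 + 17)/6 = 30/6 = 5; σ²_Task 2 = ((17−1)/6)² = 7.111
te_Task 3 = (5 + 4·7 + 9)/6 = 42/6 = 7; σ²_Task 3 = ((9−5)/6)² = 0.444
te_Task 4 = (3 + 4·5 + 13)/6 = 36/6 = 6; σ²_Task 4 = ((13−3)/6)² = 2.778

Forward pass:
ES_Task 1 = 0; EF_Task 1 = 9
ES_Task 2 = 0; EF_Task 2 = 5
ES_Task 3 = 9; EF_Task 3 = 9+7 = 16
ES_Task 4 = max(EF_Task 2=5, EF_Task 3=16) = 16; EF_Task 4 = 16+6 = 22
Expected project duration μ = 22 hours. Critical path: Task 1 → Task 3 → Task 4.

Variance along critical path = 1.778 + 0.444 + 2.778 = 5.000; σ = √5.000 = 2.236 hours.
Z = (24 − 22) / 2.236 = 0.894
P(T ≤ 24) = Φ(0.894) ≈ 0.814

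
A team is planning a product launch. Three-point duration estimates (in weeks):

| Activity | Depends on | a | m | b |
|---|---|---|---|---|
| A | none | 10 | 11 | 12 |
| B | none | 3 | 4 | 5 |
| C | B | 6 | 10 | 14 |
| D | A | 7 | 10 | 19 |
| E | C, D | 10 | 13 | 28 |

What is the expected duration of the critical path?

37 weeks

te_A = (10 + 4·11 + 12)/6 = 66/6 = 11
te_B = (3 + 4·4 + 5)/6 = 24/6 = 4
te_C = (6 + 4·10 + 14)/6 = 60/6 = 10
te_D = (7 + 4·10 + 19)/6 = 66/6 = 11
te_E = (10 + 4·13 + 28)/6 = 90/6 = 15

Forward pass:
ES_A = 0; EF_A = 11
ES_B = 0; EF_B = 4
ES_C = 4; EF_C = 4+10 = 14
ES_D = 11; EF_D = 11+11 = 22
ES_E = max(EF_C=14, EF_D=22) = 22; EF_E = 22+15 = 37
Expected project duration μ = 37 weeks. Critical path: A → D → E.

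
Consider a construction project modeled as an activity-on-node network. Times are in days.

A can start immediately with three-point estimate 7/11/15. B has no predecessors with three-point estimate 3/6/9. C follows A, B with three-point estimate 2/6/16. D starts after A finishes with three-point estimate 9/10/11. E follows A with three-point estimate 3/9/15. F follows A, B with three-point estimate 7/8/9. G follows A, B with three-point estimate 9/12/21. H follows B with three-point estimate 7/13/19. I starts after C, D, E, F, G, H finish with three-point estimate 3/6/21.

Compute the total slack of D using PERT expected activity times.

3 days

te_A = (7 + 4·11 + 15)/6 = 66/6 = 11
te_B = (3 + 4·6 + 9)/6 = 36/6 = 6
te_C = (2 + 4·6 + 16)/6 = 42/6 = 7
te_D = (9 + 4·10 + 11)/6 = 60/6 = 10
te_E = (3 + 4·9 + 15)/6 = 54/6 = 9
te_F = (7 + 4·8 + 9)/6 = 48/6 = 8
te_G = (9 + 4·12 + 21)/6 = 78/6 = 13
te_H = (7 + 4·13 + 19)/6 = 78/6 = 13
te_I = (3 + 4·6 + 21)/6 = 48/6 = 8

Forward pass:
ES_A = 0; EF_A = 11
ES_B = 0; EF_B = 6
ES_C = max(EF_A=11, EF_B=6) = 11; EF_C = 11+7 = 18
ES_D = 11; EF_D = 11+10 = 21
ES_E = 11; EF_E = 11+9 = 20
ES_F = max(EF_A=11, EF_B=6) = 11; EF_F = 11+8 = 19
ES_G = max(EF_A=11, EF_B=6) = 11; EF_G = 11+13 = 24
ES_H = 6; EF_H = 6+13 = 19
ES_I = max(EF_C=18, EF_D=21, EF_E=20, EF_F=19, EF_G=24, EF_H=19) = 24; EF_I = 24+8 = 32
Expected project duration μ = 32 days. Critical path: A → G → I.

Backward pass:
LF_I = 32; LS_I = 32−8 = 24
LF_H = LS_I = 24; LS_H = 24−13 = 11
LF_G = LS_I = 24; LS_G = 24−13 = 11
LF_F = LS_I = 24; LS_F = 24−8 = 16
LF_E = LS_I = 24; LS_E = 24−9 = 15
LF_D = LS_I = 24; LS_D = 24−10 = 14
LF_C = LS_I = 24; LS_C = 24−7 = 17
LF_B = min(LS_C=17, LS_F=16, LS_G=11, LS_H=11) = 11; LS_B = 11−6 = 5
LF_A = min(LS_C=17, LS_D=14, LS_E=15, LS_F=16, LS_G=11) = 11; LS_A = 11−11 = 0
Slack_D = LS_D − ES_D = 14 − 11 = 3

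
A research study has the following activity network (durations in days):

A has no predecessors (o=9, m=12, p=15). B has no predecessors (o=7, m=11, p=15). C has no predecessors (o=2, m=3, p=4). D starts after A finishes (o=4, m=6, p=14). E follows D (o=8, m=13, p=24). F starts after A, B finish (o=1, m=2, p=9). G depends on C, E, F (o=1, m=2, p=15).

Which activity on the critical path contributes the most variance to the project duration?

te_A = (9 + 4·12 + 15)/6 = 72/6 = 12; σ²_A = ((15−9)/6)² = 1.000
te_B = (7 + 4·11 + 15)/6 = 66/6 = 11; σ²_B = ((15−7)/6)² = 1.778
te_C = (2 + 4·3 + 4)/6 = 18/6 = 3; σ²_C = ((4−2)/6)² = 0.111
te_D = (4 + 4·6 + 14)/6 = 42/6 = 7; σ²_D = ((14−4)/6)² = 2.778
te_E = (8 + 4·13 + 24)/6 = 84/6 = 14; σ²_E = ((24−8)/6)² = 7.111
te_F = (1 + 4·2 + 9)/6 = 18/6 = 3; σ²_F = ((9−1)/6)² = 1.778
te_G = (1 + 4·2 + 15)/6 = 24/6 = 4; σ²_G = ((15−1)/6)² = 5.444

Forward pass:
ES_A = 0; EF_A = 12
ES_B = 0; EF_B = 11
ES_C = 0; EF_C = 3
ES_D = 12; EF_D = 12+7 = 19
ES_E = 19; EF_E = 19+14 = 33
ES_F = max(EF_A=12, EF_B=11) = 12; EF_F = 12+3 = 15
ES_G = max(EF_C=3, EF_E=33, EF_F=15) = 33; EF_G = 33+4 = 37
Expected project duration μ = 37 days. Critical path: A → D → E → G.

Variances on critical path: σ²_A=1.000, σ²_D=2.778, σ²_E=7.111, σ²_G=5.444.
Largest is σ²_E = 7.111.

E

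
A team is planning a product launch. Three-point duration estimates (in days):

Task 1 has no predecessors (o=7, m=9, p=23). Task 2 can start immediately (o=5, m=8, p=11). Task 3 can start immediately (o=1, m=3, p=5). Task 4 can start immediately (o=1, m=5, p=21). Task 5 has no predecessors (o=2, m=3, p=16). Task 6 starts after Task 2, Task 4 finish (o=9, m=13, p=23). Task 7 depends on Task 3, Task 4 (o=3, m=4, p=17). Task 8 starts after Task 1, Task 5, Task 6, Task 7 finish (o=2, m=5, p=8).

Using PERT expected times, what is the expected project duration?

27 days

te_Task 1 = (7 + 4·9 + 23)/6 = 66/6 = 11
te_Task 2 = (5 + 4·8 + 11)/6 = 48/6 = 8
te_Task 3 = (1 + 4·3 + 5)/6 = 18/6 = 3
te_Task 4 = (1 + 4·5 + 21)/6 = 42/6 = 7
te_Task 5 = (2 + 4·3 + 16)/6 = 30/6 = 5
te_Task 6 = (9 + 4·13 + 23)/6 = 84/6 = 14
te_Task 7 = (3 + 4·4 + 17)/6 = 36/6 = 6
te_Task 8 = (2 + 4·5 + 8)/6 = 30/6 = 5

Forward pass:
ES_Task 1 = 0; EF_Task 1 = 11
ES_Task 2 = 0; EF_Task 2 = 8
ES_Task 3 = 0; EF_Task 3 = 3
ES_Task 4 = 0; EF_Task 4 = 7
ES_Task 5 = 0; EF_Task 5 = 5
ES_Task 6 = max(EF_Task 2=8, EF_Task 4=7) = 8; EF_Task 6 = 8+14 = 22
ES_Task 7 = max(EF_Task 3=3, EF_Task 4=7) = 7; EF_Task 7 = 7+6 = 13
ES_Task 8 = max(EF_Task 1=11, EF_Task 5=5, EF_Task 6=22, EF_Task 7=13) = 22; EF_Task 8 = 22+5 = 27
Expected project duration μ = 27 days. Critical path: Task 2 → Task 6 → Task 8.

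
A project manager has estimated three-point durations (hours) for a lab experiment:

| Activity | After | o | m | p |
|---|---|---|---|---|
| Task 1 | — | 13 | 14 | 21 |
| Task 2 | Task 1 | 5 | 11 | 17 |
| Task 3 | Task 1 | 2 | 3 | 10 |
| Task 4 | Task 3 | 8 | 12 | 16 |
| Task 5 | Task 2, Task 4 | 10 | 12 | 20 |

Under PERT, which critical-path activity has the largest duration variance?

te_Task 1 = (13 + 4·14 + 21)/6 = 90/6 = 15; σ²_Task 1 = ((21−13)/6)² = 1.778
te_Task 2 = (5 + 4·11 + 17)/6 = 66/6 = 11; σ²_Task 2 = ((17−5)/6)² = 4.000
te_Task 3 = (2 + 4·3 + 10)/6 = 24/6 = 4; σ²_Task 3 = ((10−2)/6)² = 1.778
te_Task 4 = (8 + 4·12 + 16)/6 = 72/6 = 12; σ²_Task 4 = ((16−8)/6)² = 1.778
te_Task 5 = (10 + 4·12 + 20)/6 = 78/6 = 13; σ²_Task 5 = ((20−10)/6)² = 2.778

Forward pass:
ES_Task 1 = 0; EF_Task 1 = 15
ES_Task 2 = 15; EF_Task 2 = 15+11 = 26
ES_Task 3 = 15; EF_Task 3 = 15+4 = 19
ES_Task 4 = 19; EF_Task 4 = 19+12 = 31
ES_Task 5 = max(EF_Task 2=26, EF_Task 4=31) = 31; EF_Task 5 = 31+13 = 44
Expected project duration μ = 44 hours. Critical path: Task 1 → Task 3 → Task 4 → Task 5.

Variances on critical path: σ²_Task 1=1.778, σ²_Task 3=1.778, σ²_Task 4=1.778, σ²_Task 5=2.778.
Largest is σ²_Task 5 = 2.778.

Task 5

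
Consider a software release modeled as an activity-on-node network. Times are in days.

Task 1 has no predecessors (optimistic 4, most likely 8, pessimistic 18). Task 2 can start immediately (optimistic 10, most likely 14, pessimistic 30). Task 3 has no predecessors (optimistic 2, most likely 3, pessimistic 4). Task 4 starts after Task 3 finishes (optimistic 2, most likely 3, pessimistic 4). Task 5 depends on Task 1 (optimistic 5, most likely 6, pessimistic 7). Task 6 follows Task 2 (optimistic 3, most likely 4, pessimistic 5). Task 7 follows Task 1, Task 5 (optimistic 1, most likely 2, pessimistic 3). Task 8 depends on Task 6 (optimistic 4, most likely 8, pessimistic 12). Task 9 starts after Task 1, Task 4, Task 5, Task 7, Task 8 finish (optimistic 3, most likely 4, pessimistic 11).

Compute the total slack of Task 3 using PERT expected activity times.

te_Task 1 = (4 + 4·8 + 18)/6 = 54/6 = 9
te_Task 2 = (10 + 4·14 + 30)/6 = 96/6 = 16
te_Task 3 = (2 + 4·3 + 4)/6 = 18/6 = 3
te_Task 4 = (2 + 4·3 + 4)/6 = 18/6 = 3
te_Task 5 = (5 + 4·6 + 7)/6 = 36/6 = 6
te_Task 6 = (3 + 4·4 + 5)/6 = 24/6 = 4
te_Task 7 = (1 + 4·2 + 3)/6 = 12/6 = 2
te_Task 8 = (4 + 4·8 + 12)/6 = 48/6 = 8
te_Task 9 = (3 + 4·4 + 11)/6 = 30/6 = 5

Forward pass:
ES_Task 1 = 0; EF_Task 1 = 9
ES_Task 2 = 0; EF_Task 2 = 16
ES_Task 3 = 0; EF_Task 3 = 3
ES_Task 4 = 3; EF_Task 4 = 3+3 = 6
ES_Task 5 = 9; EF_Task 5 = 9+6 = 15
ES_Task 6 = 16; EF_Task 6 = 16+4 = 20
ES_Task 7 = max(EF_Task 1=9, EF_Task 5=15) = 15; EF_Task 7 = 15+2 = 17
ES_Task 8 = 20; EF_Task 8 = 20+8 = 28
ES_Task 9 = max(EF_Task 1=9, EF_Task 4=6, EF_Task 5=15, EF_Task 7=17, EF_Task 8=28) = 28; EF_Task 9 = 28+5 = 33
Expected project duration μ = 33 days. Critical path: Task 2 → Task 6 → Task 8 → Task 9.

Backward pass:
LF_Task 9 = 33; LS_Task 9 = 33−5 = 28
LF_Task 8 = LS_Task 9 = 28; LS_Task 8 = 28−8 = 20
LF_Task 7 = LS_Task 9 = 28; LS_Task 7 = 28−2 = 26
LF_Task 6 = LS_Task 8 = 20; LS_Task 6 = 20−4 = 16
LF_Task 5 = min(LS_Task 7=26, LS_Task 9=28) = 26; LS_Task 5 = 26−6 = 20
LF_Task 4 = LS_Task 9 = 28; LS_Task 4 = 28−3 = 25
LF_Task 3 = LS_Task 4 = 25; LS_Task 3 = 25−3 = 22
LF_Task 2 = LS_Task 6 = 16; LS_Task 2 = 16−16 = 0
LF_Task 1 = min(LS_Task 5=20, LS_Task 7=26, LS_Task 9=28) = 20; LS_Task 1 = 20−9 = 11
Slack_Task 3 = LS_Task 3 − ES_Task 3 = 22 − 0 = 22

22 days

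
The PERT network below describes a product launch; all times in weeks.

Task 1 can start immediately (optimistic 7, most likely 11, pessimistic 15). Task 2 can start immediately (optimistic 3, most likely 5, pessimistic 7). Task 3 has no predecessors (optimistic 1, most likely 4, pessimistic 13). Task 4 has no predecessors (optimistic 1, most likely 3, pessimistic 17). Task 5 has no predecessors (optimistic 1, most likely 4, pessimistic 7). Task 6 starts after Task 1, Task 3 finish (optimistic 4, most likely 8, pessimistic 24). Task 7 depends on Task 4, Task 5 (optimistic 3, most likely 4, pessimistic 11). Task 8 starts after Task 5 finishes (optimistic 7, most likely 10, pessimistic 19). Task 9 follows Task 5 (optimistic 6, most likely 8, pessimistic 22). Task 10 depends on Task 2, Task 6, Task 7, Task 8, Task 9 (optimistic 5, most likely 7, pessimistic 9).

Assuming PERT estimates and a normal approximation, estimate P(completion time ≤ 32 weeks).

0.863

te_Task 1 = (7 + 4·11 + 15)/6 = 66/6 = 11; σ²_Task 1 = ((15−7)/6)² = 1.778
te_Task 2 = (3 + 4·5 + 7)/6 = 30/6 = 5; σ²_Task 2 = ((7−3)/6)² = 0.444
te_Task 3 = (1 + 4·4 + 13)/6 = 30/6 = 5; σ²_Task 3 = ((13−1)/6)² = 4.000
te_Task 4 = (1 + 4·3 + 17)/6 = 30/6 = 5; σ²_Task 4 = ((17−1)/6)² = 7.111
te_Task 5 = (1 + 4·4 + 7)/6 = 24/6 = 4; σ²_Task 5 = ((7−1)/6)² = 1.000
te_Task 6 = (4 + 4·8 + 24)/6 = 60/6 = 10; σ²_Task 6 = ((24−4)/6)² = 11.111
te_Task 7 = (3 + 4·4 + 11)/6 = 30/6 = 5; σ²_Task 7 = ((11−3)/6)² = 1.778
te_Task 8 = (7 + 4·10 + 19)/6 = 66/6 = 11; σ²_Task 8 = ((19−7)/6)² = 4.000
te_Task 9 = (6 + 4·8 + 22)/6 = 60/6 = 10; σ²_Task 9 = ((22−6)/6)² = 7.111
te_Task 10 = (5 + 4·7 + 9)/6 = 42/6 = 7; σ²_Task 10 = ((9−5)/6)² = 0.444

Forward pass:
ES_Task 1 = 0; EF_Task 1 = 11
ES_Task 2 = 0; EF_Task 2 = 5
ES_Task 3 = 0; EF_Task 3 = 5
ES_Task 4 = 0; EF_Task 4 = 5
ES_Task 5 = 0; EF_Task 5 = 4
ES_Task 6 = max(EF_Task 1=11, EF_Task 3=5) = 11; EF_Task 6 = 11+10 = 21
ES_Task 7 = max(EF_Task 4=5, EF_Task 5=4) = 5; EF_Task 7 = 5+5 = 10
ES_Task 8 = 4; EF_Task 8 = 4+11 = 15
ES_Task 9 = 4; EF_Task 9 = 4+10 = 14
ES_Task 10 = max(EF_Task 2=5, EF_Task 6=21, EF_Task 7=10, EF_Task 8=15, EF_Task 9=14) = 21; EF_Task 10 = 21+7 = 28
Expected project duration μ = 28 weeks. Critical path: Task 1 → Task 6 → Task 10.

Variance along critical path = 1.778 + 11.111 + 0.444 = 13.333; σ = √13.333 = 3.651 weeks.
Z = (32 − 28) / 3.651 = 1.095
P(T ≤ 32) = Φ(1.095) ≈ 0.863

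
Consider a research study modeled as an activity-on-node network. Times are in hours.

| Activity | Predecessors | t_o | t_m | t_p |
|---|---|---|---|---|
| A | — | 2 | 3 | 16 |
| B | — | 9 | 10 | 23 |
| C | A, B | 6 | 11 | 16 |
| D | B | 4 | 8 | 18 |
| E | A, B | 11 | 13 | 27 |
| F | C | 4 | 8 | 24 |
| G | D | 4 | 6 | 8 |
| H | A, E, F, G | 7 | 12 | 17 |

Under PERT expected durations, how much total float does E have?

te_A = (2 + 4·3 + 16)/6 = 30/6 = 5
te_B = (9 + 4·10 + 23)/6 = 72/6 = 12
te_C = (6 + 4·11 + 16)/6 = 66/6 = 11
te_D = (4 + 4·8 + 18)/6 = 54/6 = 9
te_E = (11 + 4·13 + 27)/6 = 90/6 = 15
te_F = (4 + 4·8 + 24)/6 = 60/6 = 10
te_G = (4 + 4·6 + 8)/6 = 36/6 = 6
te_H = (7 + 4·12 + 17)/6 = 72/6 = 12

Forward pass:
ES_A = 0; EF_A = 5
ES_B = 0; EF_B = 12
ES_C = max(EF_A=5, EF_B=12) = 12; EF_C = 12+11 = 23
ES_D = 12; EF_D = 12+9 = 21
ES_E = max(EF_A=5, EF_B=12) = 12; EF_E = 12+15 = 27
ES_F = 23; EF_F = 23+10 = 33
ES_G = 21; EF_G = 21+6 = 27
ES_H = max(EF_A=5, EF_E=27, EF_F=33, EF_G=27) = 33; EF_H = 33+12 = 45
Expected project duration μ = 45 hours. Critical path: B → C → F → H.

Backward pass:
LF_H = 45; LS_H = 45−12 = 33
LF_G = LS_H = 33; LS_G = 33−6 = 27
LF_F = LS_H = 33; LS_F = 33−10 = 23
LF_E = LS_H = 33; LS_E = 33−15 = 18
LF_D = LS_G = 27; LS_D = 27−9 = 18
LF_C = LS_F = 23; LS_C = 23−11 = 12
LF_B = min(LS_C=12, LS_D=18, LS_E=18) = 12; LS_B = 12−12 = 0
LF_A = min(LS_C=12, LS_E=18, LS_H=33) = 12; LS_A = 12−5 = 7
Slack_E = LS_E − ES_E = 18 − 12 = 6

6 hours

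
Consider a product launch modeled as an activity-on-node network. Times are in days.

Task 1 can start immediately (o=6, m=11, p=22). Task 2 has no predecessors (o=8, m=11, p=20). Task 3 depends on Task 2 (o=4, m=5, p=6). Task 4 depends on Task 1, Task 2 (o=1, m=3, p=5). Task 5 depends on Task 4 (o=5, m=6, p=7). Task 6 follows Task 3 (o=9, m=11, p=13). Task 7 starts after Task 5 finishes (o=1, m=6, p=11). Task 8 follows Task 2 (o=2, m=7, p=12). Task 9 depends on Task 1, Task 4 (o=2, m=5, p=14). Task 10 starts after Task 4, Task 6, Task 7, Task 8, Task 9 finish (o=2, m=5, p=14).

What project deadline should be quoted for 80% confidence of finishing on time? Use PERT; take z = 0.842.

36.5 days

te_Task 1 = (6 + 4·11 + 22)/6 = 72/6 = 12; σ²_Task 1 = ((22−6)/6)² = 7.111
te_Task 2 = (8 + 4·11 + 20)/6 = 72/6 = 12; σ²_Task 2 = ((20−8)/6)² = 4.000
te_Task 3 = (4 + 4·5 + 6)/6 = 30/6 = 5; σ²_Task 3 = ((6−4)/6)² = 0.111
te_Task 4 = (1 + 4·3 + 5)/6 = 18/6 = 3; σ²_Task 4 = ((5−1)/6)² = 0.444
te_Task 5 = (5 + 4·6 + 7)/6 = 36/6 = 6; σ²_Task 5 = ((7−5)/6)² = 0.111
te_Task 6 = (9 + 4·11 + 13)/6 = 66/6 = 11; σ²_Task 6 = ((13−9)/6)² = 0.444
te_Task 7 = (1 + 4·6 + 11)/6 = 36/6 = 6; σ²_Task 7 = ((11−1)/6)² = 2.778
te_Task 8 = (2 + 4·7 + 12)/6 = 42/6 = 7; σ²_Task 8 = ((12−2)/6)² = 2.778
te_Task 9 = (2 + 4·5 + 14)/6 = 36/6 = 6; σ²_Task 9 = ((14−2)/6)² = 4.000
te_Task 10 = (2 + 4·5 + 14)/6 = 36/6 = 6; σ²_Task 10 = ((14−2)/6)² = 4.000

Forward pass:
ES_Task 1 = 0; EF_Task 1 = 12
ES_Task 2 = 0; EF_Task 2 = 12
ES_Task 3 = 12; EF_Task 3 = 12+5 = 17
ES_Task 4 = max(EF_Task 1=12, EF_Task 2=12) = 12; EF_Task 4 = 12+3 = 15
ES_Task 5 = 15; EF_Task 5 = 15+6 = 21
ES_Task 6 = 17; EF_Task 6 = 17+11 = 28
ES_Task 7 = 21; EF_Task 7 = 21+6 = 27
ES_Task 8 = 12; EF_Task 8 = 12+7 = 19
ES_Task 9 = max(EF_Task 1=12, EF_Task 4=15) = 15; EF_Task 9 = 15+6 = 21
ES_Task 10 = max(EF_Task 4=15, EF_Task 6=28, EF_Task 7=27, EF_Task 8=19, EF_Task 9=21) = 28; EF_Task 10 = 28+6 = 34
Expected project duration μ = 34 days. Critical path: Task 2 → Task 3 → Task 6 → Task 10.

Variance along critical path = 4.000 + 0.111 + 0.444 + 4.000 = 8.556; σ = 2.925 days.
D = μ + z·σ = 34 + 0.842·2.925 = 36.5 days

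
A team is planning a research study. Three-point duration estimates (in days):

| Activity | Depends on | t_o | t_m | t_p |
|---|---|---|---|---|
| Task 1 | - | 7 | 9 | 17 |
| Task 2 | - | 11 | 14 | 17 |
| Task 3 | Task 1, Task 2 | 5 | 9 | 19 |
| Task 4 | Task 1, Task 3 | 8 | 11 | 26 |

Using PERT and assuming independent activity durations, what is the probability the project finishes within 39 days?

te_Task 1 = (7 + 4·9 + 17)/6 = 60/6 = 10; σ²_Task 1 = ((17−7)/6)² = 2.778
te_Task 2 = (11 + 4·14 + 17)/6 = 84/6 = 14; σ²_Task 2 = ((17−11)/6)² = 1.000
te_Task 3 = (5 + 4·9 + 19)/6 = 60/6 = 10; σ²_Task 3 = ((19−5)/6)² = 5.444
te_Task 4 = (8 + 4·11 + 26)/6 = 78/6 = 13; σ²_Task 4 = ((26−8)/6)² = 9.000

Forward pass:
ES_Task 1 = 0; EF_Task 1 = 10
ES_Task 2 = 0; EF_Task 2 = 14
ES_Task 3 = max(EF_Task 1=10, EF_Task 2=14) = 14; EF_Task 3 = 14+10 = 24
ES_Task 4 = max(EF_Task 1=10, EF_Task 3=24) = 24; EF_Task 4 = 24+13 = 37
Expected project duration μ = 37 days. Critical path: Task 2 → Task 3 → Task 4.

Variance along critical path = 1.000 + 5.444 + 9.000 = 15.444; σ = √15.444 = 3.930 days.
Z = (39 − 37) / 3.930 = 0.509
P(T ≤ 39) = Φ(0.509) ≈ 0.695

0.695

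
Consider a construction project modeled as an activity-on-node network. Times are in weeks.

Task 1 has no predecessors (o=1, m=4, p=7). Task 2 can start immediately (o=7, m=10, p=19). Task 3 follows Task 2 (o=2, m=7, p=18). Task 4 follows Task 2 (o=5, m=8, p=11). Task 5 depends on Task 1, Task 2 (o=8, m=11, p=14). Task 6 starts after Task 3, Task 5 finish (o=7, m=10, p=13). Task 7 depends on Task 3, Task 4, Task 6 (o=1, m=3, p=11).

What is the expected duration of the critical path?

36 weeks

te_Task 1 = (1 + 4·4 + 7)/6 = 24/6 = 4
te_Task 2 = (7 + 4·10 + 19)/6 = 66/6 = 11
te_Task 3 = (2 + 4·7 + 18)/6 = 48/6 = 8
te_Task 4 = (5 + 4·8 + 11)/6 = 48/6 = 8
te_Task 5 = (8 + 4·11 + 14)/6 = 66/6 = 11
te_Task 6 = (7 + 4·10 + 13)/6 = 60/6 = 10
te_Task 7 = (1 + 4·3 + 11)/6 = 24/6 = 4

Forward pass:
ES_Task 1 = 0; EF_Task 1 = 4
ES_Task 2 = 0; EF_Task 2 = 11
ES_Task 3 = 11; EF_Task 3 = 11+8 = 19
ES_Task 4 = 11; EF_Task 4 = 11+8 = 19
ES_Task 5 = max(EF_Task 1=4, EF_Task 2=11) = 11; EF_Task 5 = 11+11 = 22
ES_Task 6 = max(EF_Task 3=19, EF_Task 5=22) = 22; EF_Task 6 = 22+10 = 32
ES_Task 7 = max(EF_Task 3=19, EF_Task 4=19, EF_Task 6=32) = 32; EF_Task 7 = 32+4 = 36
Expected project duration μ = 36 weeks. Critical path: Task 2 → Task 5 → Task 6 → Task 7.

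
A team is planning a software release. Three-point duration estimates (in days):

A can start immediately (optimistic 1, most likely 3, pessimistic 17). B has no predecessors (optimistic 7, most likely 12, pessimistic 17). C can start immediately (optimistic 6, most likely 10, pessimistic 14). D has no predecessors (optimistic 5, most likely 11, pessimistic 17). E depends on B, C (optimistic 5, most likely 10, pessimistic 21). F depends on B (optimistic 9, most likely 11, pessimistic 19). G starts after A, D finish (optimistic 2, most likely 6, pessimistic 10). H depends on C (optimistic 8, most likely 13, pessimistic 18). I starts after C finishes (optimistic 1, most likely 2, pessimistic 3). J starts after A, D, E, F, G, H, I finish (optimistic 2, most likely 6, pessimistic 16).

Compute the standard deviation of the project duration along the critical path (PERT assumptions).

3.32 days

te_A = (1 + 4·3 + 17)/6 = 30/6 = 5; σ²_A = ((17−1)/6)² = 7.111
te_B = (7 + 4·12 + 17)/6 = 72/6 = 12; σ²_B = ((17−7)/6)² = 2.778
te_C = (6 + 4·10 + 14)/6 = 60/6 = 10; σ²_C = ((14−6)/6)² = 1.778
te_D = (5 + 4·11 + 17)/6 = 66/6 = 11; σ²_D = ((17−5)/6)² = 4.000
te_E = (5 + 4·10 + 21)/6 = 66/6 = 11; σ²_E = ((21−5)/6)² = 7.111
te_F = (9 + 4·11 + 19)/6 = 72/6 = 12; σ²_F = ((19−9)/6)² = 2.778
te_G = (2 + 4·6 + 10)/6 = 36/6 = 6; σ²_G = ((10−2)/6)² = 1.778
te_H = (8 + 4·13 + 18)/6 = 78/6 = 13; σ²_H = ((18−8)/6)² = 2.778
te_I = (1 + 4·2 + 3)/6 = 12/6 = 2; σ²_I = ((3−1)/6)² = 0.111
te_J = (2 + 4·6 + 16)/6 = 42/6 = 7; σ²_J = ((16−2)/6)² = 5.444

Forward pass:
ES_A = 0; EF_A = 5
ES_B = 0; EF_B = 12
ES_C = 0; EF_C = 10
ES_D = 0; EF_D = 11
ES_E = max(EF_B=12, EF_C=10) = 12; EF_E = 12+11 = 23
ES_F = 12; EF_F = 12+12 = 24
ES_G = max(EF_A=5, EF_D=11) = 11; EF_G = 11+6 = 17
ES_H = 10; EF_H = 10+13 = 23
ES_I = 10; EF_I = 10+2 = 12
ES_J = max(EF_A=5, EF_D=11, EF_E=23, EF_F=24, EF_G=17, EF_H=23, EF_I=12) = 24; EF_J = 24+7 = 31
Expected project duration μ = 31 days. Critical path: B → F → J.

Variance along critical path = 2.778 + 2.778 + 5.444 = 11.000
σ = √11.000 = 3.317 days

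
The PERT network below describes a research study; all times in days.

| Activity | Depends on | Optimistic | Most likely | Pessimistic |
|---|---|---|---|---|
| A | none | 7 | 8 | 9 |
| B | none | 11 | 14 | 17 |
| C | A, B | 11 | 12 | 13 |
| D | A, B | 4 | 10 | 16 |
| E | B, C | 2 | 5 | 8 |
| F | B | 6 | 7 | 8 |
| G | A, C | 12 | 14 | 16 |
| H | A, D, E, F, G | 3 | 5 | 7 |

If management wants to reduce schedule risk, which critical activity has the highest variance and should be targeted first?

te_A = (7 + 4·8 + 9)/6 = 48/6 = 8; σ²_A = ((9−7)/6)² = 0.111
te_B = (11 + 4·14 + 17)/6 = 84/6 = 14; σ²_B = ((17−11)/6)² = 1.000
te_C = (11 + 4·12 + 13)/6 = 72/6 = 12; σ²_C = ((13−11)/6)² = 0.111
te_D = (4 + 4·10 + 16)/6 = 60/6 = 10; σ²_D = ((16−4)/6)² = 4.000
te_E = (2 + 4·5 + 8)/6 = 30/6 = 5; σ²_E = ((8−2)/6)² = 1.000
te_F = (6 + 4·7 + 8)/6 = 42/6 = 7; σ²_F = ((8−6)/6)² = 0.111
te_G = (12 + 4·14 + 16)/6 = 84/6 = 14; σ²_G = ((16−12)/6)² = 0.444
te_H = (3 + 4·5 + 7)/6 = 30/6 = 5; σ²_H = ((7−3)/6)² = 0.444

Forward pass:
ES_A = 0; EF_A = 8
ES_B = 0; EF_B = 14
ES_C = max(EF_A=8, EF_B=14) = 14; EF_C = 14+12 = 26
ES_D = max(EF_A=8, EF_B=14) = 14; EF_D = 14+10 = 24
ES_E = max(EF_B=14, EF_C=26) = 26; EF_E = 26+5 = 31
ES_F = 14; EF_F = 14+7 = 21
ES_G = max(EF_A=8, EF_C=26) = 26; EF_G = 26+14 = 40
ES_H = max(EF_A=8, EF_D=24, EF_E=31, EF_F=21, EF_G=40) = 40; EF_H = 40+5 = 45
Expected project duration μ = 45 days. Critical path: B → C → G → H.

Variances on critical path: σ²_B=1.000, σ²_C=0.111, σ²_G=0.444, σ²_H=0.444.
Largest is σ²_B = 1.000.

B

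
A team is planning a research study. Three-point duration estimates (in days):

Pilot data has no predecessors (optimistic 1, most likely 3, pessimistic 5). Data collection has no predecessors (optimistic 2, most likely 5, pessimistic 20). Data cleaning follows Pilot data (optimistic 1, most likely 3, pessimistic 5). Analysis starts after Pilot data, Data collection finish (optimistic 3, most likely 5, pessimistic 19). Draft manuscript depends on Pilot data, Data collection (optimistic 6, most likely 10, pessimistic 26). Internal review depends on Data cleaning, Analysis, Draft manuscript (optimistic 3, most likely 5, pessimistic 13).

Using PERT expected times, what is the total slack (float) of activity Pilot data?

4 days

te_Pilot data = (1 + 4·3 + 5)/6 = 18/6 = 3
te_Data collection = (2 + 4·5 + 20)/6 = 42/6 = 7
te_Data cleaning = (1 + 4·3 + 5)/6 = 18/6 = 3
te_Analysis = (3 + 4·5 + 19)/6 = 42/6 = 7
te_Draft manuscript = (6 + 4·10 + 26)/6 = 72/6 = 12
te_Internal review = (3 + 4·5 + 13)/6 = 36/6 = 6

Forward pass:
ES_Pilot data = 0; EF_Pilot data = 3
ES_Data collection = 0; EF_Data collection = 7
ES_Data cleaning = 3; EF_Data cleaning = 3+3 = 6
ES_Analysis = max(EF_Pilot data=3, EF_Data collection=7) = 7; EF_Analysis = 7+7 = 14
ES_Draft manuscript = max(EF_Pilot data=3, EF_Data collection=7) = 7; EF_Draft manuscript = 7+12 = 19
ES_Internal review = max(EF_Data cleaning=6, EF_Analysis=14, EF_Draft manuscript=19) = 19; EF_Internal review = 19+6 = 25
Expected project duration μ = 25 days. Critical path: Data collection → Draft manuscript → Internal review.

Backward pass:
LF_Internal review = 25; LS_Internal review = 25−6 = 19
LF_Draft manuscript = LS_Internal review = 19; LS_Draft manuscript = 19−12 = 7
LF_Analysis = LS_Internal review = 19; LS_Analysis = 19−7 = 12
LF_Data cleaning = LS_Internal review = 19; LS_Data cleaning = 19−3 = 16
LF_Data collection = min(LS_Analysis=12, LS_Draft manuscript=7) = 7; LS_Data collection = 7−7 = 0
LF_Pilot data = min(LS_Data cleaning=16, LS_Analysis=12, LS_Draft manuscript=7) = 7; LS_Pilot data = 7−3 = 4
Slack_Pilot data = LS_Pilot data − ES_Pilot data = 4 − 0 = 4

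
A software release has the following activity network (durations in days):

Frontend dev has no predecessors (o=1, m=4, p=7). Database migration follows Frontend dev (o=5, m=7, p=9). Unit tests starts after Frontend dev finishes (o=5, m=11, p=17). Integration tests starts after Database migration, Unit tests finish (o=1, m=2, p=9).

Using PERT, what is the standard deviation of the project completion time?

2.60 days

te_Frontend dev = (1 + 4·4 + 7)/6 = 24/6 = 4; σ²_Frontend dev = ((7−1)/6)² = 1.000
te_Database migration = (5 + 4·7 + 9)/6 = 42/6 = 7; σ²_Database migration = ((9−5)/6)² = 0.444
te_Unit tests = (5 + 4·11 + 17)/6 = 66/6 = 11; σ²_Unit tests = ((17−5)/6)² = 4.000
te_Integration tests = (1 + 4·2 + 9)/6 = 18/6 = 3; σ²_Integration tests = ((9−1)/6)² = 1.778

Forward pass:
ES_Frontend dev = 0; EF_Frontend dev = 4
ES_Database migration = 4; EF_Database migration = 4+7 = 11
ES_Unit tests = 4; EF_Unit tests = 4+11 = 15
ES_Integration tests = max(EF_Database migration=11, EF_Unit tests=15) = 15; EF_Integration tests = 15+3 = 18
Expected project duration μ = 18 days. Critical path: Frontend dev → Unit tests → Integration tests.

Variance along critical path = 1.000 + 4.000 + 1.778 = 6.778
σ = √6.778 = 2.603 days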